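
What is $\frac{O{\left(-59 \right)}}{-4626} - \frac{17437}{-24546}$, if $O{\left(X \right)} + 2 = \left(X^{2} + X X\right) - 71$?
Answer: $- \frac{7369486}{9462483} \approx -0.77881$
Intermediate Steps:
$O{\left(X \right)} = -73 + 2 X^{2}$ ($O{\left(X \right)} = -2 - \left(71 - X^{2} - X X\right) = -2 + \left(\left(X^{2} + X^{2}\right) - 71\right) = -2 + \left(2 X^{2} - 71\right) = -2 + \left(-71 + 2 X^{2}\right) = -73 + 2 X^{2}$)
$\frac{O{\left(-59 \right)}}{-4626} - \frac{17437}{-24546} = \frac{-73 + 2 \left(-59\right)^{2}}{-4626} - \frac{17437}{-24546} = \left(-73 + 2 \cdot 3481\right) \left(- \frac{1}{4626}\right) - - \frac{17437}{24546} = \left(-73 + 6962\right) \left(- \frac{1}{4626}\right) + \frac{17437}{24546} = 6889 \left(- \frac{1}{4626}\right) + \frac{17437}{24546} = - \frac{6889}{4626} + \frac{17437}{24546} = - \frac{7369486}{9462483}$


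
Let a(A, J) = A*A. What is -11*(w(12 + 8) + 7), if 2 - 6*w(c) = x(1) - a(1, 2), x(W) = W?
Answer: -242/3 ≈ -80.667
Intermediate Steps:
a(A, J) = A²
w(c) = ⅓ (w(c) = ⅓ - (1 - 1*1²)/6 = ⅓ - (1 - 1*1)/6 = ⅓ - (1 - 1)/6 = ⅓ - ⅙*0 = ⅓ + 0 = ⅓)
-11*(w(12 + 8) + 7) = -11*(⅓ + 7) = -11*22/3 = -242/3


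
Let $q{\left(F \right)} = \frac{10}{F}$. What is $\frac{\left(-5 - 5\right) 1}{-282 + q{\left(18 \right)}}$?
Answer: $\frac{90}{2533} \approx 0.035531$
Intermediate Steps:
$\frac{\left(-5 - 5\right) 1}{-282 + q{\left(18 \right)}} = \frac{\left(-5 - 5\right) 1}{-282 + \frac{10}{18}} = \frac{\left(-10\right) 1}{-282 + 10 \cdot \frac{1}{18}} = - \frac{10}{-282 + \frac{5}{9}} = - \frac{10}{- \frac{2533}{9}} = \left(-10\right) \left(- \frac{9}{2533}\right) = \frac{90}{2533}$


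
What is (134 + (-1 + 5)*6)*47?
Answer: 7426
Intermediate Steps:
(134 + (-1 + 5)*6)*47 = (134 + 4*6)*47 = (134 + 24)*47 = 158*47 = 7426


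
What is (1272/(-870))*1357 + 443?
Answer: -223449/145 ≈ -1541.0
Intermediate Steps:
(1272/(-870))*1357 + 443 = (1272*(-1/870))*1357 + 443 = -212/145*1357 + 443 = -287684/145 + 443 = -223449/145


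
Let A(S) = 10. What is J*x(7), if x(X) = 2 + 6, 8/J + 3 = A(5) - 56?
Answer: -64/49 ≈ -1.3061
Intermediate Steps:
J = -8/49 (J = 8/(-3 + (10 - 56)) = 8/(-3 - 46) = 8/(-49) = 8*(-1/49) = -8/49 ≈ -0.16327)
x(X) = 8
J*x(7) = -8/49*8 = -64/49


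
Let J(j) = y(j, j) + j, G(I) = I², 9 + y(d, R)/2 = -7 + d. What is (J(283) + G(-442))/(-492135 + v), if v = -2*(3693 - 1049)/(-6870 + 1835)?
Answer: -987771335/2477894437 ≈ -0.39863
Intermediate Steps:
y(d, R) = -32 + 2*d (y(d, R) = -18 + 2*(-7 + d) = -18 + (-14 + 2*d) = -32 + 2*d)
v = 5288/5035 (v = -5288/(-5035) = -5288*(-1)/5035 = -2*(-2644/5035) = 5288/5035 ≈ 1.0502)
J(j) = -32 + 3*j (J(j) = (-32 + 2*j) + j = -32 + 3*j)
(J(283) + G(-442))/(-492135 + v) = ((-32 + 3*283) + (-442)²)/(-492135 + 5288/5035) = ((-32 + 849) + 195364)/(-2477894437/5035) = (817 + 195364)*(-5035/2477894437) = 196181*(-5035/2477894437) = -987771335/2477894437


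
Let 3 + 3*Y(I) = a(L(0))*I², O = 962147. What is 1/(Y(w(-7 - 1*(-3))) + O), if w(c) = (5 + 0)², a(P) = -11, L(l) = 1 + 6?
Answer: 3/2879563 ≈ 1.0418e-6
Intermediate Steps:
L(l) = 7
w(c) = 25 (w(c) = 5² = 25)
Y(I) = -1 - 11*I²/3 (Y(I) = -1 + (-11*I²)/3 = -1 - 11*I²/3)
1/(Y(w(-7 - 1*(-3))) + O) = 1/((-1 - 11/3*25²) + 962147) = 1/((-1 - 11/3*625) + 962147) = 1/((-1 - 6875/3) + 962147) = 1/(-6878/3 + 962147) = 1/(2879563/3) = 3/2879563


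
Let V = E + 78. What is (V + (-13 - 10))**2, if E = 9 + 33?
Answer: 9409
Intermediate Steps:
E = 42
V = 120 (V = 42 + 78 = 120)
(V + (-13 - 10))**2 = (120 + (-13 - 10))**2 = (120 - 23)**2 = 97**2 = 9409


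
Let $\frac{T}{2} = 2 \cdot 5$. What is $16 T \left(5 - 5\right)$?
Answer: $0$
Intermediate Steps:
$T = 20$ ($T = 2 \cdot 2 \cdot 5 = 2 \cdot 10 = 20$)
$16 T \left(5 - 5\right) = 16 \cdot 20 \left(5 - 5\right) = 16 \cdot 20 \cdot 0 = 16 \cdot 0 = 0$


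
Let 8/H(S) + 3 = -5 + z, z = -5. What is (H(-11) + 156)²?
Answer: 4080400/169 ≈ 24144.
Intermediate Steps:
H(S) = -8/13 (H(S) = 8/(-3 + (-5 - 5)) = 8/(-3 - 10) = 8/(-13) = 8*(-1/13) = -8/13)
(H(-11) + 156)² = (-8/13 + 156)² = (2020/13)² = 4080400/169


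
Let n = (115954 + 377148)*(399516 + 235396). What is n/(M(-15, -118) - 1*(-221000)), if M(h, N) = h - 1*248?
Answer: 313076377024/220737 ≈ 1.4183e+6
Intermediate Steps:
M(h, N) = -248 + h (M(h, N) = h - 248 = -248 + h)
n = 313076377024 (n = 493102*634912 = 313076377024)
n/(M(-15, -118) - 1*(-221000)) = 313076377024/((-248 - 15) - 1*(-221000)) = 313076377024/(-263 + 221000) = 313076377024/220737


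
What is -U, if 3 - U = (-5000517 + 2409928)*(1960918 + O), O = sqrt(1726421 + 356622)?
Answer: -5079932600705 - 2590589*sqrt(2083043) ≈ -5.0837e+12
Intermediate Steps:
O = sqrt(2083043) ≈ 1443.3
U = 5079932600705 + 2590589*sqrt(2083043) (U = 3 - (-5000517 + 2409928)*(1960918 + sqrt(2083043)) = 3 - (-2590589)*(1960918 + sqrt(2083043)) = 3 - (-5079932600702 - 2590589*sqrt(2083043)) = 3 + (5079932600702 + 2590589*sqrt(2083043)) = 5079932600705 + 2590589*sqrt(2083043) ≈ 5.0837e+12)
-U = -(5079932600705 + 2590589*sqrt(2083043)) = -5079932600705 - 2590589*sqrt(2083043)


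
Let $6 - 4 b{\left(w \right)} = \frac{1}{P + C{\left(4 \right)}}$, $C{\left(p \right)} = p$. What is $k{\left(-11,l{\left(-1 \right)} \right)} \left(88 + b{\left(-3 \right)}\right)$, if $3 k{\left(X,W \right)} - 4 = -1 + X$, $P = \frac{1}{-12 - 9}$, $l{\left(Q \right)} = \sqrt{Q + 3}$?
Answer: $- \frac{59386}{249} \approx -238.5$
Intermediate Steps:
$l{\left(Q \right)} = \sqrt{3 + Q}$
$P = - \frac{1}{21}$ ($P = \frac{1}{-21} = - \frac{1}{21} \approx -0.047619$)
$b{\left(w \right)} = \frac{477}{332}$ ($b{\left(w \right)} = \frac{3}{2} - \frac{1}{4 \left(- \frac{1}{21} + 4\right)} = \frac{3}{2} - \frac{1}{4 \cdot \frac{83}{21}} = \frac{3}{2} - \frac{21}{332} = \frac{477}{332}$)
$k{\left(X,W \right)} = 1 + \frac{X}{3}$ ($k{\left(X,W \right)} = \frac{4}{3} + \frac{-1 + X}{3} = \frac{4}{3} + \left(- \frac{1}{3} + \frac{X}{3}\right) = 1 + \frac{X}{3}$)
$k{\left(-11,l{\left(-1 \right)} \right)} \left(88 + b{\left(-3 \right)}\right) = \left(1 + \frac{1}{3} \left(-11\right)\right) \left(88 + \frac{477}{332}\right) = \left(1 - \frac{11}{3}\right) \frac{29693}{332} = \left(- \frac{8}{3}\right) \frac{29693}{332} = - \frac{59386}{249}$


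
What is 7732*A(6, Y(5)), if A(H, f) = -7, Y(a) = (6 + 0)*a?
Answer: -54124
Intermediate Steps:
Y(a) = 6*a
7732*A(6, Y(5)) = 7732*(-7) = -54124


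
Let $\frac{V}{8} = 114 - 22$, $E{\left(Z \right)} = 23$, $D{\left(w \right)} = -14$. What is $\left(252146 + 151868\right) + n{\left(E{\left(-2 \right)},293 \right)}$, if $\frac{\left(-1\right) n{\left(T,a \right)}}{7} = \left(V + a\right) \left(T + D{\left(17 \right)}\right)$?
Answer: $339187$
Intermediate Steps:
$V = 736$ ($V = 8 \left(114 - 22\right) = 8 \cdot 92 = 736$)
$n{\left(T,a \right)} = - 7 \left(-14 + T\right) \left(736 + a\right)$ ($n{\left(T,a \right)} = - 7 \left(736 + a\right) \left(T - 14\right) = - 7 \left(736 + a\right) \left(-14 + T\right) = - 7 \left(-14 + T\right) \left(736 + a\right)$)
$\left(252146 + 151868\right) + n{\left(E{\left(-2 \right)},293 \right)} = \left(252146 + 151868\right) + \left(72128 - 118496 + 98 \cdot 293 - 161 \cdot 293\right) = 404014 + \left(72128 - 118496 + 28714 - 47173\right) = 404014 - 64827 = 339187$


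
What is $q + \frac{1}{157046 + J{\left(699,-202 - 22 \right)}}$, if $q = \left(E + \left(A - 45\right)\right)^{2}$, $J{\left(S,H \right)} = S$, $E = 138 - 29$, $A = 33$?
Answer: $\frac{1484222706}{157745} \approx 9409.0$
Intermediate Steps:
$E = 109$ ($E = 138 - 29 = 109$)
$q = 9409$ ($q = \left(109 + \left(33 - 45\right)\right)^{2} = \left(109 - 12\right)^{2} = 97^{2} = 9409$)
$q + \frac{1}{157046 + J{\left(699,-202 - 22 \right)}} = 9409 + \frac{1}{157046 + 699} = 9409 + \frac{1}{157745} = \frac{1484222706}{157745}$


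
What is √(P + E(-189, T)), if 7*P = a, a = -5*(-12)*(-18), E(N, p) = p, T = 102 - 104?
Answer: I*√7658/7 ≈ 12.501*I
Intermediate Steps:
T = -2
a = -1080 (a = 60*(-18) = -1080)
P = -1080/7 (P = (⅐)*(-1080) = -1080/7 ≈ -154.29)
√(P + E(-189, T)) = √(-1080/7 - 2) = √(-1094/7) = I*√7658/7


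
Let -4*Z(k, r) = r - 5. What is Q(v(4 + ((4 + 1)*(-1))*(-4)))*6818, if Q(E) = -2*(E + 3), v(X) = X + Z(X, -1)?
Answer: -388626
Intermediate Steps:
Z(k, r) = 5/4 - r/4 (Z(k, r) = -(r - 5)/4 = -(-5 + r)/4 = 5/4 - r/4)
v(X) = 3/2 + X (v(X) = X + (5/4 - 1/4*(-1)) = X + (5/4 + 1/4) = X + 3/2 = 3/2 + X)
Q(E) = -6 - 2*E (Q(E) = -2*(3 + E) = -6 - 2*E)
Q(v(4 + ((4 + 1)*(-1))*(-4)))*6818 = (-6 - 2*(3/2 + (4 + ((4 + 1)*(-1))*(-4))))*6818 = (-6 - 2*(3/2 + (4 + (5*(-1))*(-4))))*6818 = (-6 - 2*(3/2 + (4 - 5*(-4))))*6818 = (-6 - 2*(3/2 + (4 + 20)))*6818 = (-6 - 2*(3/2 + 24))*6818 = (-6 - 2*51/2)*6818 = (-6 - 51)*6818 = -57*6818 = -388626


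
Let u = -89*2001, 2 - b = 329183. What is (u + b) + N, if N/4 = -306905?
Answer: -1734890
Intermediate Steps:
b = -329181 (b = 2 - 1*329183 = 2 - 329183 = -329181)
u = -178089
N = -1227620 (N = 4*(-306905) = -1227620)
(u + b) + N = (-178089 - 329181) - 1227620 = -507270 - 1227620 = -1734890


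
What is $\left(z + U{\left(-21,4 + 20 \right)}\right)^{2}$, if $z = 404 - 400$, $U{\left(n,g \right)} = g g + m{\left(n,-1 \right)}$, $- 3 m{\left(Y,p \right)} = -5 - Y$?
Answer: $\frac{2972176}{9} \approx 3.3024 \cdot 10^{5}$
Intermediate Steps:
$m{\left(Y,p \right)} = \frac{5}{3} + \frac{Y}{3}$ ($m{\left(Y,p \right)} = - \frac{-5 - Y}{3} = \frac{5}{3} + \frac{Y}{3}$)
$U{\left(n,g \right)} = \frac{5}{3} + g^{2} + \frac{n}{3}$ ($U{\left(n,g \right)} = g g + \left(\frac{5}{3} + \frac{n}{3}\right) = g^{2} + \left(\frac{5}{3} + \frac{n}{3}\right) = \frac{5}{3} + g^{2} + \frac{n}{3}$)
$z = 4$ ($z = 404 - 400 = 4$)
$\left(z + U{\left(-21,4 + 20 \right)}\right)^{2} = \left(4 + \left(\frac{5}{3} + \left(4 + 20\right)^{2} + \frac{1}{3} \left(-21\right)\right)\right)^{2} = \left(4 + \left(\frac{5}{3} + 24^{2} - 7\right)\right)^{2} = \left(4 + \left(\frac{5}{3} + 576 - 7\right)\right)^{2} = \left(4 + \frac{1712}{3}\right)^{2} = \left(\frac{1724}{3}\right)^{2} = \frac{2972176}{9}$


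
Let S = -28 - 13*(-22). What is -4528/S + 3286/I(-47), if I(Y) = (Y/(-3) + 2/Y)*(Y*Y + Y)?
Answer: -114078775/6536301 ≈ -17.453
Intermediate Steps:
S = 258 (S = -28 + 286 = 258)
I(Y) = (Y + Y²)*(2/Y - Y/3) (I(Y) = (Y*(-⅓) + 2/Y)*(Y² + Y) = (-Y/3 + 2/Y)*(Y + Y²) = (2/Y - Y/3)*(Y + Y²) = (Y + Y²)*(2/Y - Y/3))
-4528/S + 3286/I(-47) = -4528/258 + 3286/(2 + 2*(-47) - ⅓*(-47)² - ⅓*(-47)³) = -4528*1/258 + 3286/(2 - 94 - ⅓*2209 - ⅓*(-103823)) = -2264/129 + 3286/(2 - 94 - 2209/3 + 103823/3) = -2264/129 + 3286/(101338/3) = -2264/129 + 3286*(3/101338) = -2264/129 + 4929/50669 = -114078775/6536301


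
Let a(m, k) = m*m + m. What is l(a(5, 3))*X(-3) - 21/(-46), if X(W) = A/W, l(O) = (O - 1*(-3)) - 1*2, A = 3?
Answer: -1405/46 ≈ -30.543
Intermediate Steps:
a(m, k) = m + m² (a(m, k) = m² + m = m + m²)
l(O) = 1 + O (l(O) = (O + 3) - 2 = (3 + O) - 2 = 1 + O)
X(W) = 3/W
l(a(5, 3))*X(-3) - 21/(-46) = (1 + 5*(1 + 5))*(3/(-3)) - 21/(-46) = (1 + 5*6)*(3*(-⅓)) - 21*(-1/46) = (1 + 30)*(-1) + 21/46 = 31*(-1) + 21/46 = -31 + 21/46 = -1405/46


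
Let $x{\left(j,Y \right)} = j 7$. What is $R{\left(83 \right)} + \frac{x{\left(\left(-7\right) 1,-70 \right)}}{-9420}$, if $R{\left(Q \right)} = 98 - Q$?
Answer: $\frac{141349}{9420} \approx 15.005$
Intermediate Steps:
$x{\left(j,Y \right)} = 7 j$
$R{\left(83 \right)} + \frac{x{\left(\left(-7\right) 1,-70 \right)}}{-9420} = \left(98 - 83\right) + \frac{7 \left(\left(-7\right) 1\right)}{-9420} = \left(98 - 83\right) + 7 \left(-7\right) \left(- \frac{1}{9420}\right) = 15 - - \frac{49}{9420} = 15 + \frac{49}{9420} = \frac{141349}{9420}$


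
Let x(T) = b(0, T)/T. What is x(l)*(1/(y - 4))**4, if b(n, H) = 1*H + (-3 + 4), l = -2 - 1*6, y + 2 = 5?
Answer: 7/8 ≈ 0.87500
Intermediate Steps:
y = 3 (y = -2 + 5 = 3)
l = -8 (l = -2 - 6 = -8)
b(n, H) = 1 + H (b(n, H) = H + 1 = 1 + H)
x(T) = (1 + T)/T
x(l)*(1/(y - 4))**4 = ((1 - 8)/(-8))*(1/(3 - 4))**4 = (-1/8*(-7))*(1/(-1))**4 = (7/8)*(-1)**4 = (7/8)*1 = 7/8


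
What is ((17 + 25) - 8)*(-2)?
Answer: -68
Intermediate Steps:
((17 + 25) - 8)*(-2) = (42 - 8)*(-2) = 34*(-2) = -68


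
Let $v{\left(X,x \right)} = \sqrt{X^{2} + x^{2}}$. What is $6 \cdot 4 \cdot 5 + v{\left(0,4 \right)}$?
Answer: $124$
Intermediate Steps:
$6 \cdot 4 \cdot 5 + v{\left(0,4 \right)} = 6 \cdot 4 \cdot 5 + \sqrt{0^{2} + 4^{2}} = 6 \cdot 20 + \sqrt{0 + 16} = 120 + \sqrt{16} = 120 + 4 = 124$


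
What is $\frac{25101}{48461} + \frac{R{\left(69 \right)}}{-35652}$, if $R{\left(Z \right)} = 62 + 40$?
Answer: $\frac{148326305}{287955262} \approx 0.5151$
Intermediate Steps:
$R{\left(Z \right)} = 102$
$\frac{25101}{48461} + \frac{R{\left(69 \right)}}{-35652} = \frac{25101}{48461} + \frac{102}{-35652} = 25101 \cdot \frac{1}{48461} + 102 \left(- \frac{1}{35652}\right) = \frac{25101}{48461} - \frac{17}{5942} = \frac{148326305}{287955262}$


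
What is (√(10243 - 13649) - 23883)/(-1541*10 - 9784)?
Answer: 419/442 - I*√3406/25194 ≈ 0.94796 - 0.0023165*I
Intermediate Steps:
(√(10243 - 13649) - 23883)/(-1541*10 - 9784) = (√(-3406) - 23883)/(-15410 - 9784) = (I*√3406 - 23883)/(-25194) = (-23883 + I*√3406)*(-1/25194) = 419/442 - I*√3406/25194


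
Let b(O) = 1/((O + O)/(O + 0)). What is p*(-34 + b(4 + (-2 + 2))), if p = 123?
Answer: -8241/2 ≈ -4120.5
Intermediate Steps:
b(O) = ½ (b(O) = 1/((2*O)/O) = 1/2 = ½)
p*(-34 + b(4 + (-2 + 2))) = 123*(-34 + ½) = 123*(-67/2) = -8241/2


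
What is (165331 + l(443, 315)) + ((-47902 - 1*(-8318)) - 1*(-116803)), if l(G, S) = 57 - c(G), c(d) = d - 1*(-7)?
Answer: 242157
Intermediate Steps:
c(d) = 7 + d (c(d) = d + 7 = 7 + d)
l(G, S) = 50 - G (l(G, S) = 57 - (7 + G) = 57 + (-7 - G) = 50 - G)
(165331 + l(443, 315)) + ((-47902 - 1*(-8318)) - 1*(-116803)) = (165331 + (50 - 1*443)) + ((-47902 - 1*(-8318)) - 1*(-116803)) = (165331 + (50 - 443)) + ((-47902 + 8318) + 116803) = (165331 - 393) + (-39584 + 116803) = 164938 + 77219 = 242157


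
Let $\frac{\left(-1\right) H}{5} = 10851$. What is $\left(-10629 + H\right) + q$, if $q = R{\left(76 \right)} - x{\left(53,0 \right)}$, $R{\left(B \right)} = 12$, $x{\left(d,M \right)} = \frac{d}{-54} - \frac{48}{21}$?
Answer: $- \frac{24520381}{378} \approx -64869.0$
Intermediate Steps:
$H = -54255$ ($H = \left(-5\right) 10851 = -54255$)
$x{\left(d,M \right)} = - \frac{16}{7} - \frac{d}{54}$ ($x{\left(d,M \right)} = d \left(- \frac{1}{54}\right) - \frac{16}{7} = - \frac{d}{54} - \frac{16}{7} = - \frac{16}{7} - \frac{d}{54}$)
$q = \frac{5771}{378}$ ($q = 12 - \left(- \frac{16}{7} - \frac{53}{54}\right) = 12 - - \frac{1235}{378} = 12 + \frac{1235}{378} = \frac{5771}{378} \approx 15.267$)
$\left(-10629 + H\right) + q = \left(-10629 - 54255\right) + \frac{5771}{378} = -64884 + \frac{5771}{378} = - \frac{24520381}{378}$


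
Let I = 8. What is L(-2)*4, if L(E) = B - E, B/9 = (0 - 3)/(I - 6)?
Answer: -46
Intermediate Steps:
B = -27/2 (B = 9*((0 - 3)/(8 - 6)) = 9*(-3/2) = -27/2 ≈ -13.500)
L(E) = -27/2 - E
L(-2)*4 = (-27/2 - 1*(-2))*4 = (-27/2 + 2)*4 = -23/2*4 = -46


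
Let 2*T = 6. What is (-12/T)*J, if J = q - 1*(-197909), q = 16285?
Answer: -856776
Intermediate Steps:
T = 3 (T = (1/2)*6 = 3)
J = 214194 (J = 16285 - 1*(-197909) = 16285 + 197909 = 214194)
(-12/T)*J = -12/3*214194 = -12*1/3*214194 = -4*214194 = -856776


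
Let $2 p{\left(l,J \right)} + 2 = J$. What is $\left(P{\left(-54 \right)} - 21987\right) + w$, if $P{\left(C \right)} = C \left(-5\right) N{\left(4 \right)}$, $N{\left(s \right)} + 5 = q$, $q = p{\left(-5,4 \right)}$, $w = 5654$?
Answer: $-17413$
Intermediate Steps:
$p{\left(l,J \right)} = -1 + \frac{J}{2}$
$q = 1$ ($q = -1 + \frac{1}{2} \cdot 4 = -1 + 2 = 1$)
$N{\left(s \right)} = -4$ ($N{\left(s \right)} = -5 + 1 = -4$)
$P{\left(C \right)} = 20 C$ ($P{\left(C \right)} = C \left(-5\right) \left(-4\right) = - 5 C \left(-4\right) = 20 C$)
$\left(P{\left(-54 \right)} - 21987\right) + w = \left(20 \left(-54\right) - 21987\right) + 5654 = \left(-1080 - 21987\right) + 5654 = -23067 + 5654 = -17413$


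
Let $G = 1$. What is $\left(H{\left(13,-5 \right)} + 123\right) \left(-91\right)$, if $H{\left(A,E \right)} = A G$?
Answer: $-12376$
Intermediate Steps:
$H{\left(A,E \right)} = A$ ($H{\left(A,E \right)} = A 1 = A$)
$\left(H{\left(13,-5 \right)} + 123\right) \left(-91\right) = \left(13 + 123\right) \left(-91\right) = 136 \left(-91\right) = -12376$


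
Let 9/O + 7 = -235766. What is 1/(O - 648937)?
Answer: -26197/17000202590 ≈ -1.5410e-6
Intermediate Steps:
O = -1/26197 (O = 9/(-7 - 235766) = 9/(-235773) = 9*(-1/235773) = -1/26197 ≈ -3.8172e-5)
1/(O - 648937) = 1/(-1/26197 - 648937) = 1/(-17000202590/26197) = -26197/17000202590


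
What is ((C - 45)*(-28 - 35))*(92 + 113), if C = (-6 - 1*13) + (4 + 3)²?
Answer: 193725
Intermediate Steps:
C = 30 (C = (-6 - 13) + 7² = -19 + 49 = 30)
((C - 45)*(-28 - 35))*(92 + 113) = ((30 - 45)*(-28 - 35))*(92 + 113) = -15*(-63)*205 = 945*205 = 193725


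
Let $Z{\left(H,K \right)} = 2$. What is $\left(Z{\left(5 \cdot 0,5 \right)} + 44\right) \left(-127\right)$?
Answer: $-5842$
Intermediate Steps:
$\left(Z{\left(5 \cdot 0,5 \right)} + 44\right) \left(-127\right) = \left(2 + 44\right) \left(-127\right) = 46 \left(-127\right) = -5842$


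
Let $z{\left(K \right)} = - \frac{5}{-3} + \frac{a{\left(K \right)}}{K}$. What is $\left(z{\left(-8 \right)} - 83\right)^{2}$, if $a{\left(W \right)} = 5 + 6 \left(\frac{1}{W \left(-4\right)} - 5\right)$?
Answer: $\frac{902461681}{147456} \approx 6120.2$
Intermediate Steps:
$a{\left(W \right)} = -25 - \frac{3}{2 W}$ ($a{\left(W \right)} = 5 + 6 \left(\frac{1}{W} \left(- \frac{1}{4}\right) - 5\right) = 5 + 6 \left(- \frac{1}{4 W} - 5\right) = 5 + 6 \left(-5 - \frac{1}{4 W}\right) = 5 - \left(30 + \frac{3}{2 W}\right) = -25 - \frac{3}{2 W}$)
$z{\left(K \right)} = \frac{5}{3} + \frac{-25 - \frac{3}{2 K}}{K}$ ($z{\left(K \right)} = - \frac{5}{-3} + \frac{-25 - \frac{3}{2 K}}{K} = \left(-5\right) \left(- \frac{1}{3}\right) + \frac{-25 - \frac{3}{2 K}}{K} = \frac{5}{3} + \frac{-25 - \frac{3}{2 K}}{K}$)
$\left(z{\left(-8 \right)} - 83\right)^{2} = \left(\left(\frac{5}{3} - \frac{25}{-8} - \frac{3}{2 \cdot 64}\right) - 83\right)^{2} = \left(\left(\frac{5}{3} - - \frac{25}{8} - \frac{3}{128}\right) - 83\right)^{2} = \left(\left(\frac{5}{3} + \frac{25}{8} - \frac{3}{128}\right) - 83\right)^{2} = \left(\frac{1831}{384} - 83\right)^{2} = \left(- \frac{30041}{384}\right)^{2} = \frac{902461681}{147456}$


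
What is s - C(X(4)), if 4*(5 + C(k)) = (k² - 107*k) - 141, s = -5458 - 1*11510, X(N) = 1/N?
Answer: -1082949/64 ≈ -16921.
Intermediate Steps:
X(N) = 1/N
s = -16968 (s = -5458 - 11510 = -16968)
C(k) = -161/4 - 107*k/4 + k²/4 (C(k) = -5 + ((k² - 107*k) - 141)/4 = -5 + (-141 + k² - 107*k)/4 = -5 + (-141/4 - 107*k/4 + k²/4) = -161/4 - 107*k/4 + k²/4)
s - C(X(4)) = -16968 - (-161/4 - 107/4/4 + (1/4)²/4) = -16968 - (-161/4 - 107/4*¼ + (¼)²/4) = -16968 - (-161/4 - 107/16 + (¼)*(1/16)) = -16968 - (-161/4 - 107/16 + 1/64) = -16968 - 1*(-3003/64) = -16968 + 3003/64 = -1082949/64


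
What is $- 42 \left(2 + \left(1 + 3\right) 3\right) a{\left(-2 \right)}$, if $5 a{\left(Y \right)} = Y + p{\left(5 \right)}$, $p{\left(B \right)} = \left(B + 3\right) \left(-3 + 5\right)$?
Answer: $- \frac{8232}{5} \approx -1646.4$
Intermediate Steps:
$p{\left(B \right)} = 6 + 2 B$ ($p{\left(B \right)} = \left(3 + B\right) 2 = 6 + 2 B$)
$a{\left(Y \right)} = \frac{16}{5} + \frac{Y}{5}$ ($a{\left(Y \right)} = \frac{Y + \left(6 + 2 \cdot 5\right)}{5} = \frac{Y + \left(6 + 10\right)}{5} = \frac{Y + 16}{5} = \frac{16 + Y}{5} = \frac{16}{5} + \frac{Y}{5}$)
$- 42 \left(2 + \left(1 + 3\right) 3\right) a{\left(-2 \right)} = - 42 \left(2 + \left(1 + 3\right) 3\right) \left(\frac{16}{5} + \frac{1}{5} \left(-2\right)\right) = - 42 \left(2 + 4 \cdot 3\right) \left(\frac{16}{5} - \frac{2}{5}\right) = - 42 \left(2 + 12\right) \frac{14}{5} = \left(-42\right) 14 \cdot \frac{14}{5} = \left(-588\right) \frac{14}{5} = - \frac{8232}{5}$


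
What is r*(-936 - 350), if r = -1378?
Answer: 1772108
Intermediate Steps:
r*(-936 - 350) = -1378*(-936 - 350) = -1378*(-1286) = 1772108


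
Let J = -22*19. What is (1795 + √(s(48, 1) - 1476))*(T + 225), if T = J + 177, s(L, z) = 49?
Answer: -28720 - 16*I*√1427 ≈ -28720.0 - 604.41*I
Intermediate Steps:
J = -418
T = -241 (T = -418 + 177 = -241)
(1795 + √(s(48, 1) - 1476))*(T + 225) = (1795 + √(49 - 1476))*(-241 + 225) = (1795 + √(-1427))*(-16) = (1795 + I*√1427)*(-16) = -28720 - 16*I*√1427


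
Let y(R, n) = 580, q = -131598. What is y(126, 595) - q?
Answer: 132178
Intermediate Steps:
y(126, 595) - q = 580 - 1*(-131598) = 580 + 131598 = 132178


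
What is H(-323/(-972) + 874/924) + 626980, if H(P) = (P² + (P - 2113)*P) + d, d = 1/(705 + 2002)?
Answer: 4733183754157885393/7581798538776 ≈ 6.2428e+5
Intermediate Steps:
d = 1/2707 ≈ 0.00036941
H(P) = 1/2707 + P² + P*(-2113 + P) (H(P) = (P² + (P - 2113)*P) + 1/2707 = (P² + (-2113 + P)*P) + 1/2707 = (P² + P*(-2113 + P)) + 1/2707 = 1/2707 + P² + P*(-2113 + P))
H(-323/(-972) + 874/924) + 626980 = (1/2707 - 2113*(-323/(-972) + 874/924) + 2*(-323/(-972) + 874/924)²) + 626980 = (1/2707 - 2113*(-323*(-1/972) + 874*(1/924)) + 2*(-323*(-1/972) + 874*(1/924))²) + 626980 = (1/2707 - 2113*(323/972 + 437/462) + 2*(323/972 + 437/462)²) + 626980 = (1/2707 - 2113*95665/74844 + 2*(95665/74844)²) + 626980 = (1/2707 - 202140145/74844 + 2*(9151792225/5601624336)) + 626980 = (1/2707 - 202140145/74844 + 9151792225/2800812168) + 626980 = -20452293683891087/7581798538776 + 626980 = 4733183754157885393/7581798538776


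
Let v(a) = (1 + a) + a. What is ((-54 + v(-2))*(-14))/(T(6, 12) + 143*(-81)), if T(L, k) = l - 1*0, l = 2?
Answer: -798/11581 ≈ -0.068906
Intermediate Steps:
v(a) = 1 + 2*a
T(L, k) = 2 (T(L, k) = 2 - 1*0 = 2 + 0 = 2)
((-54 + v(-2))*(-14))/(T(6, 12) + 143*(-81)) = ((-54 + (1 + 2*(-2)))*(-14))/(2 + 143*(-81)) = ((-54 + (1 - 4))*(-14))/(2 - 11583) = ((-54 - 3)*(-14))/(-11581) = -57*(-14)*(-1/11581) = 798*(-1/11581) = -798/11581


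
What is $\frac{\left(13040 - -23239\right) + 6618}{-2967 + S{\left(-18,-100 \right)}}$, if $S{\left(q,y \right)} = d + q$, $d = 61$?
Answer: $- \frac{42897}{2924} \approx -14.671$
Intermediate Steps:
$S{\left(q,y \right)} = 61 + q$
$\frac{\left(13040 - -23239\right) + 6618}{-2967 + S{\left(-18,-100 \right)}} = \frac{\left(13040 - -23239\right) + 6618}{-2967 + \left(61 - 18\right)} = \frac{\left(13040 + 23239\right) + 6618}{-2967 + 43} = \frac{36279 + 6618}{-2924} = 42897 \left(- \frac{1}{2924}\right) = - \frac{42897}{2924}$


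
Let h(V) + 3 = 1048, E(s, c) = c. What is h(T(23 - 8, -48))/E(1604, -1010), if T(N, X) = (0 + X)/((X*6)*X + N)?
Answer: -209/202 ≈ -1.0347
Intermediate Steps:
T(N, X) = X/(N + 6*X**2) (T(N, X) = X/((6*X)*X + N) = X/(6*X**2 + N) = X/(N + 6*X**2))
h(V) = 1045 (h(V) = -3 + 1048 = 1045)
h(T(23 - 8, -48))/E(1604, -1010) = 1045/(-1010) = 1045*(-1/1010) = -209/202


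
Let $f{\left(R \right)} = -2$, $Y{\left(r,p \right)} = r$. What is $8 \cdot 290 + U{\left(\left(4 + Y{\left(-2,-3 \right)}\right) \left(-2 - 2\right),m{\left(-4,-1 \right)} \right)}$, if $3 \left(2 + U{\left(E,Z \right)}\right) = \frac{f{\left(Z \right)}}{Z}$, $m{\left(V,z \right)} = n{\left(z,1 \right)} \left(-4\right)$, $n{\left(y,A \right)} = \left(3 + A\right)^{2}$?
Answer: $\frac{222529}{96} \approx 2318.0$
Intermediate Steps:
$m{\left(V,z \right)} = -64$ ($m{\left(V,z \right)} = \left(3 + 1\right)^{2} \left(-4\right) = 4^{2} \left(-4\right) = 16 \left(-4\right) = -64$)
$U{\left(E,Z \right)} = -2 - \frac{2}{3 Z}$ ($U{\left(E,Z \right)} = -2 + \frac{\left(-2\right) \frac{1}{Z}}{3} = -2 - \frac{2}{3 Z}$)
$8 \cdot 290 + U{\left(\left(4 + Y{\left(-2,-3 \right)}\right) \left(-2 - 2\right),m{\left(-4,-1 \right)} \right)} = 8 \cdot 290 - \left(2 + \frac{2}{3 \left(-64\right)}\right) = 2320 - \frac{191}{96} = \frac{222529}{96}$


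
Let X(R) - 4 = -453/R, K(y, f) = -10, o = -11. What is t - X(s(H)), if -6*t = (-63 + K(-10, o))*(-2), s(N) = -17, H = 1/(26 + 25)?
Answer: -2804/51 ≈ -54.980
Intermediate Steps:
H = 1/51 ≈ 0.019608
t = -73/3 (t = -(-63 - 10)*(-2)/6 = -(-73)*(-2)/6 = -⅙*146 = -73/3 ≈ -24.333)
X(R) = 4 - 453/R
t - X(s(H)) = -73/3 - (4 - 453/(-17)) = -73/3 - (4 - 453*(-1/17)) = -73/3 - (4 + 453/17) = -73/3 - 1*521/17 = -73/3 - 521/17 = -2804/51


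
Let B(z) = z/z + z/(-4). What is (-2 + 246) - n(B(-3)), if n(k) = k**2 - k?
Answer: 3883/16 ≈ 242.69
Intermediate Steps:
B(z) = 1 - z/4 (B(z) = 1 + z*(-1/4) = 1 - z/4)
(-2 + 246) - n(B(-3)) = (-2 + 246) - (1 - 1/4*(-3))*(-1 + (1 - 1/4*(-3))) = 244 - (1 + 3/4)*(-1 + (1 + 3/4)) = 244 - 7*(-1 + 7/4)/4 = 244 - 7*3/(4*4) = 244 - 1*21/16 = 244 - 21/16 = 3883/16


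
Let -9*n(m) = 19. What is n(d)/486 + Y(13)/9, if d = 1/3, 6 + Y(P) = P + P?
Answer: 9701/4374 ≈ 2.2179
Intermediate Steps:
Y(P) = -6 + 2*P (Y(P) = -6 + (P + P) = -6 + 2*P)
d = ⅓ (d = 1*(⅓) = ⅓ ≈ 0.33333)
n(m) = -19/9 (n(m) = -⅑*19 = -19/9)
n(d)/486 + Y(13)/9 = -19/9/486 + (-6 + 2*13)/9 = -19/9*1/486 + (-6 + 26)*(⅑) = -19/4374 + 20*(⅑) = -19/4374 + 20/9 = 9701/4374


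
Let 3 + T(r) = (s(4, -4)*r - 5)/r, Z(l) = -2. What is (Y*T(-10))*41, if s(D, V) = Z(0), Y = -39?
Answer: 14391/2 ≈ 7195.5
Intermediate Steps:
s(D, V) = -2
T(r) = -3 + (-5 - 2*r)/r (T(r) = -3 + (-2*r - 5)/r = -3 + (-5 - 2*r)/r)
(Y*T(-10))*41 = -39*(-5 - 5/(-10))*41 = -39*(-5 - 5*(-⅒))*41 = -39*(-5 + ½)*41 = -39*(-9/2)*41 = (351/2)*41 = 14391/2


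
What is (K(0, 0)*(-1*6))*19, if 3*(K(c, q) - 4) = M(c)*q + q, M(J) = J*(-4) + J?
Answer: -456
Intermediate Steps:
M(J) = -3*J (M(J) = -4*J + J = -3*J)
K(c, q) = 4 + q/3 - c*q (K(c, q) = 4 + ((-3*c)*q + q)/3 = 4 + (-3*c*q + q)/3 = 4 + (q - 3*c*q)/3 = 4 + (q/3 - c*q) = 4 + q/3 - c*q)
(K(0, 0)*(-1*6))*19 = ((4 + (⅓)*0 - 1*0*0)*(-1*6))*19 = ((4 + 0 + 0)*(-6))*19 = (4*(-6))*19 = -24*19 = -456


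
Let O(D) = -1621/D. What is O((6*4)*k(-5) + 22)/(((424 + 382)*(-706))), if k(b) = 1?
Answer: 1621/26175656 ≈ 6.1928e-5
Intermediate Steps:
O((6*4)*k(-5) + 22)/(((424 + 382)*(-706))) = (-1621/((6*4)*1 + 22))/(((424 + 382)*(-706))) = (-1621/(24*1 + 22))/((806*(-706))) = -1621/(24 + 22)/(-569036) = -1621/46*(-1/569036) = 1621/26175656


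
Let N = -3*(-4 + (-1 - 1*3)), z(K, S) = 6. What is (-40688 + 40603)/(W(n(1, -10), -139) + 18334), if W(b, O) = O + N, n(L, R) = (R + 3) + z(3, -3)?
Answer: -85/18219 ≈ -0.0046655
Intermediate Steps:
n(L, R) = 9 + R (n(L, R) = (R + 3) + 6 = (3 + R) + 6 = 9 + R)
N = 24 (N = -3*(-4 + (-1 - 3)) = -3*(-4 - 4) = -3*(-8) = 24)
W(b, O) = 24 + O (W(b, O) = O + 24 = 24 + O)
(-40688 + 40603)/(W(n(1, -10), -139) + 18334) = (-40688 + 40603)/((24 - 139) + 18334) = -85/(-115 + 18334) = -85/18219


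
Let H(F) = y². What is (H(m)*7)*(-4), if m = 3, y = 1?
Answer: -28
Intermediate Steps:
H(F) = 1 (H(F) = 1² = 1)
(H(m)*7)*(-4) = (1*7)*(-4) = 7*(-4) = -28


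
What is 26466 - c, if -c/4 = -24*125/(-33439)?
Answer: 885008574/33439 ≈ 26466.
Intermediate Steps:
c = -12000/33439 (c = -4*(-24*125)/(-33439) = -(-12000)*(-1)/33439 = -4*3000/33439 = -12000/33439 ≈ -0.35886)
26466 - c = 26466 - 1*(-12000/33439) = 26466 + 12000/33439 = 885008574/33439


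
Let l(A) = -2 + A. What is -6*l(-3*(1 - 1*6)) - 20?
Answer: -98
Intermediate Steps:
-6*l(-3*(1 - 1*6)) - 20 = -6*(-2 - 3*(1 - 1*6)) - 20 = -6*(-2 - 3*(1 - 6)) - 20 = -6*(-2 - 3*(-5)) - 20 = -6*(-2 + 15) - 20 = -6*13 - 20 = -78 - 20 = -98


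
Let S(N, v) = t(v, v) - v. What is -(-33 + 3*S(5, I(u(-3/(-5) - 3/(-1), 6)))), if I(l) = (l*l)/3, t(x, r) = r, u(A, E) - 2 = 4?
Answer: 33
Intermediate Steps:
u(A, E) = 6 (u(A, E) = 2 + 4 = 6)
I(l) = l²/3 (I(l) = l²*(⅓) = l²/3)
S(N, v) = 0 (S(N, v) = v - v = 0)
-(-33 + 3*S(5, I(u(-3/(-5) - 3/(-1), 6)))) = -(-33 + 3*0) = -(-33 + 0) = -1*(-33) = 33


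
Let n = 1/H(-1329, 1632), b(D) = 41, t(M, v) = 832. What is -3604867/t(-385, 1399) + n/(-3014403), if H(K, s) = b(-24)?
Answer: -445527397876273/102827315136 ≈ -4332.8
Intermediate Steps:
H(K, s) = 41
n = 1/41 ≈ 0.024390
-3604867/t(-385, 1399) + n/(-3014403) = -3604867/832 + (1/41)/(-3014403) = -3604867*1/832 + (1/41)*(-1/3014403) = -3604867/832 - 1/123590523 = -445527397876273/102827315136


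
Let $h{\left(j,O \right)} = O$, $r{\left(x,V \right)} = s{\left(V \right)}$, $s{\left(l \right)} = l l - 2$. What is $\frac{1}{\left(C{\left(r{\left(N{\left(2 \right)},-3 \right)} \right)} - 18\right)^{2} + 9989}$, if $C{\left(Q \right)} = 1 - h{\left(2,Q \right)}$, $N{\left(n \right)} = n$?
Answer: $\frac{1}{10565} \approx 9.4652 \cdot 10^{-5}$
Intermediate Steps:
$s{\left(l \right)} = -2 + l^{2}$ ($s{\left(l \right)} = l^{2} - 2 = -2 + l^{2}$)
$r{\left(x,V \right)} = -2 + V^{2}$
$C{\left(Q \right)} = 1 - Q$
$\frac{1}{\left(C{\left(r{\left(N{\left(2 \right)},-3 \right)} \right)} - 18\right)^{2} + 9989} = \frac{1}{\left(\left(1 - \left(-2 + \left(-3\right)^{2}\right)\right) - 18\right)^{2} + 9989} = \frac{1}{\left(\left(1 - \left(-2 + 9\right)\right) - 18\right)^{2} + 9989} = \frac{1}{\left(\left(1 - 7\right) - 18\right)^{2} + 9989} = \frac{1}{\left(-6 - 18\right)^{2} + 9989} = \frac{1}{\left(-24\right)^{2} + 9989} = \frac{1}{576 + 9989} = \frac{1}{10565}$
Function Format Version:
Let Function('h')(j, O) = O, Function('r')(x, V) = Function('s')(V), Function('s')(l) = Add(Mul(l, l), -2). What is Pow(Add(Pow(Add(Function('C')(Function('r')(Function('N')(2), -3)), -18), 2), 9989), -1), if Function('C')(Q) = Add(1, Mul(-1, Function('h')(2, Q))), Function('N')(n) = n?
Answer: Rational(1, 10565) ≈ 9.4652e-5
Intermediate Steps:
Function('s')(l) = Add(-2, Pow(l, 2)) (Function('s')(l) = Add(Pow(l, 2), -2) = Add(-2, Pow(l, 2)))
Function('r')(x, V) = Add(-2, Pow(V, 2))
Function('C')(Q) = Add(1, Mul(-1, Q))
Pow(Add(Pow(Add(Function('C')(Function('r')(Function('N')(2), -3)), -18), 2), 9989), -1) = Pow(Add(Pow(Add(Add(1, Mul(-1, Add(-2, Pow(-3, 2)))), -18), 2), 9989), -1) = Pow(Add(Pow(Add(Add(1, Mul(-1, Add(-2, 9))), -18), 2), 9989), -1) = Pow(Add(Pow(Add(Add(1, Mul(-1, 7)), -18), 2), 9989), -1) = Pow(Add(Pow(Add(Add(1, -7), -18), 2), 9989), -1) = Pow(Add(Pow(Add(-6, -18), 2), 9989), -1) = Pow(Add(Pow(-24, 2), 9989), -1) = Pow(Add(576, 9989), -1) = Pow(10565, -1) = Rational(1, 10565)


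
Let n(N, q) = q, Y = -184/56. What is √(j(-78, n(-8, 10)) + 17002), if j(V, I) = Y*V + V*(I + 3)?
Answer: √795970/7 ≈ 127.45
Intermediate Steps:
Y = -23/7 (Y = -184*1/56 = -23/7 ≈ -3.2857)
j(V, I) = -23*V/7 + V*(3 + I) (j(V, I) = -23*V/7 + V*(I + 3) = -23*V/7 + V*(3 + I))
√(j(-78, n(-8, 10)) + 17002) = √((⅐)*(-78)*(-2 + 7*10) + 17002) = √((⅐)*(-78)*(-2 + 70) + 17002) = √((⅐)*(-78)*68 + 17002) = √(-5304/7 + 17002) = √(113710/7) = √795970/7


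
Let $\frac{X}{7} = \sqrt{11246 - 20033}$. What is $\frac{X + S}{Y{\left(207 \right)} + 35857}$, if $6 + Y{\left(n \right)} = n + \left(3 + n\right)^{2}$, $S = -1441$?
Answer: $- \frac{1441}{80158} + \frac{7 i \sqrt{8787}}{80158} \approx -0.017977 + 0.008186 i$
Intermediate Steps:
$X = 7 i \sqrt{8787}$ ($X = 7 \sqrt{11246 - 20033} = 7 \sqrt{-8787} = 7 i \sqrt{8787} \approx 656.17 i$)
$Y{\left(n \right)} = -6 + n + \left(3 + n\right)^{2}$ ($Y{\left(n \right)} = -6 + \left(n + \left(3 + n\right)^{2}\right) = -6 + n + \left(3 + n\right)^{2}$)
$\frac{X + S}{Y{\left(207 \right)} + 35857} = \frac{7 i \sqrt{8787} - 1441}{\left(-6 + 207 + \left(3 + 207\right)^{2}\right) + 35857} = \frac{-1441 + 7 i \sqrt{8787}}{\left(-6 + 207 + 210^{2}\right) + 35857} = \frac{-1441 + 7 i \sqrt{8787}}{\left(-6 + 207 + 44100\right) + 35857} = \frac{-1441 + 7 i \sqrt{8787}}{44301 + 35857} = \frac{-1441 + 7 i \sqrt{8787}}{80158} = \left(-1441 + 7 i \sqrt{8787}\right) \frac{1}{80158} = - \frac{1441}{80158} + \frac{7 i \sqrt{8787}}{80158}$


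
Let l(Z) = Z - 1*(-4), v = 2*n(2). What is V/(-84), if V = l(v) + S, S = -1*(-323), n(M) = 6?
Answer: -113/28 ≈ -4.0357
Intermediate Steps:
v = 12 (v = 2*6 = 12)
l(Z) = 4 + Z (l(Z) = Z + 4 = 4 + Z)
S = 323
V = 339 (V = (4 + 12) + 323 = 16 + 323 = 339)
V/(-84) = 339/(-84) = 339*(-1/84) = -113/28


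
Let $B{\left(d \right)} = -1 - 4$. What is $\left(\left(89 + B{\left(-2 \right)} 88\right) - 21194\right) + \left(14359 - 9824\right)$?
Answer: $-17010$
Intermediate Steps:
$B{\left(d \right)} = -5$
$\left(\left(89 + B{\left(-2 \right)} 88\right) - 21194\right) + \left(14359 - 9824\right) = \left(\left(89 - 440\right) - 21194\right) + \left(14359 - 9824\right) = \left(-351 - 21194\right) + 4535 = -21545 + 4535 = -17010$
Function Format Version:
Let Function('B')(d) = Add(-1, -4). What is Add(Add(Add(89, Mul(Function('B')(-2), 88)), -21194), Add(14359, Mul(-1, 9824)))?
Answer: -17010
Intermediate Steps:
Function('B')(d) = -5
Add(Add(Add(89, Mul(Function('B')(-2), 88)), -21194), Add(14359, Mul(-1, 9824))) = Add(Add(Add(89, Mul(-5, 88)), -21194), Add(14359, Mul(-1, 9824))) = Add(Add(Add(89, -440), -21194), Add(14359, -9824)) = Add(Add(-351, -21194), 4535) = Add(-21545, 4535) = -17010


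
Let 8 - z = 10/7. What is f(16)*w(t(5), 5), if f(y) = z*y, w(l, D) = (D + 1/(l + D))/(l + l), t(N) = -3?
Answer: -2024/21 ≈ -96.381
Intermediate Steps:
z = 46/7 (z = 8 - 10/7 = 46/7 ≈ 6.5714)
w(l, D) = (D + 1/(D + l))/(2*l) (w(l, D) = (D + 1/(D + l))/((2*l)) = (D + 1/(D + l))*(1/(2*l)) = (D + 1/(D + l))/(2*l))
f(y) = 46*y/7
f(16)*w(t(5), 5) = ((46/7)*16)*((1/2)*(1 + 5**2 + 5*(-3))/(-3*(5 - 3))) = 736*((1/2)*(-1/3)*(1 + 25 - 15)/2)/7 = 736*((1/2)*(-1/3)*(1/2)*11)/7 = (736/7)*(-11/12) = -2024/21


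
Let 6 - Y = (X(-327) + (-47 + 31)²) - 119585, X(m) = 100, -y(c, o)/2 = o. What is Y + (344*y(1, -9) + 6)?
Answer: 125433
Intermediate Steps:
y(c, o) = -2*o
Y = 119235 (Y = 6 - ((100 + (-47 + 31)²) - 119585) = 6 - ((100 + (-16)²) - 119585) = 6 - ((100 + 256) - 119585) = 6 - (356 - 119585) = 6 - 1*(-119229) = 6 + 119229 = 119235)
Y + (344*y(1, -9) + 6) = 119235 + (344*(-2*(-9)) + 6) = 119235 + (344*18 + 6) = 119235 + (6192 + 6) = 119235 + 6198 = 125433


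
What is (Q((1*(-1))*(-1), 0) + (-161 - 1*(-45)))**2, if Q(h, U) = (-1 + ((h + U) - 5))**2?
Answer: 8281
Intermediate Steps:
Q(h, U) = (-6 + U + h)**2 (Q(h, U) = (-1 + ((U + h) - 5))**2 = (-1 + (-5 + U + h))**2 = (-6 + U + h)**2)
(Q((1*(-1))*(-1), 0) + (-161 - 1*(-45)))**2 = ((-6 + 0 + (1*(-1))*(-1))**2 + (-161 - 1*(-45)))**2 = ((-6 + 0 - 1*(-1))**2 + (-161 + 45))**2 = ((-6 + 0 + 1)**2 - 116)**2 = ((-5)**2 - 116)**2 = (25 - 116)**2 = (-91)**2 = 8281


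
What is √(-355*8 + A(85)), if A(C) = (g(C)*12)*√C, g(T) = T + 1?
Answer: 2*√(-710 + 258*√85) ≈ 81.698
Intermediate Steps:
g(T) = 1 + T
A(C) = √C*(12 + 12*C) (A(C) = ((1 + C)*12)*√C = (12 + 12*C)*√C = √C*(12 + 12*C))
√(-355*8 + A(85)) = √(-355*8 + 12*√85*(1 + 85)) = √(-2840 + 12*√85*86) = √(-2840 + 1032*√85)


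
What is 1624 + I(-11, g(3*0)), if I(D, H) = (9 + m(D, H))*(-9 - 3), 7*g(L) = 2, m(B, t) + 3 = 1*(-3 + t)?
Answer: 11092/7 ≈ 1584.6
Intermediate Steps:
m(B, t) = -6 + t (m(B, t) = -3 + 1*(-3 + t) = -3 + (-3 + t) = -6 + t)
g(L) = 2/7 (g(L) = (1/7)*2 = 2/7)
I(D, H) = -36 - 12*H (I(D, H) = (9 + (-6 + H))*(-9 - 3) = (3 + H)*(-12) = -36 - 12*H)
1624 + I(-11, g(3*0)) = 1624 + (-36 - 12*2/7) = 1624 + (-36 - 24/7) = 1624 - 276/7 = 11092/7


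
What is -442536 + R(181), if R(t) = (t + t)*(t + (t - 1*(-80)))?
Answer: -282532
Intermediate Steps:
R(t) = 2*t*(80 + 2*t) (R(t) = (2*t)*(t + (t + 80)) = (2*t)*(t + (80 + t)) = (2*t)*(80 + 2*t) = 2*t*(80 + 2*t))
-442536 + R(181) = -442536 + 4*181*(40 + 181) = -442536 + 4*181*221 = -442536 + 160004 = -282532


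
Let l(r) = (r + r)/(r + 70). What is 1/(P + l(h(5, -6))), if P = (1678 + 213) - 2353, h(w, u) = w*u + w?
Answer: -9/4168 ≈ -0.0021593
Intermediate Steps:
h(w, u) = w + u*w (h(w, u) = u*w + w = w + u*w)
l(r) = 2*r/(70 + r) (l(r) = (2*r)/(70 + r) = 2*r/(70 + r))
P = -462 (P = 1891 - 2353 = -462)
1/(P + l(h(5, -6))) = 1/(-462 + 2*(5*(1 - 6))/(70 + 5*(1 - 6))) = 1/(-462 + 2*(5*(-5))/(70 + 5*(-5))) = 1/(-462 + 2*(-25)/(70 - 25)) = 1/(-462 + 2*(-25)/45) = 1/(-462 + 2*(-25)*(1/45)) = 1/(-462 - 10/9) = 1/(-4168/9) = -9/4168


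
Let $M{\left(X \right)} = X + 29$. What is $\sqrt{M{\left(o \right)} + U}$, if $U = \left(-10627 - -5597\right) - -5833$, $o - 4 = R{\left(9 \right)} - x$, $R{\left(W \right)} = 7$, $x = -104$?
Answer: $\sqrt{947} \approx 30.773$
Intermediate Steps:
$o = 115$ ($o = 4 + \left(7 - -104\right) = 4 + \left(7 + 104\right) = 4 + 111 = 115$)
$U = 803$ ($U = \left(-10627 + 5597\right) + 5833 = -5030 + 5833 = 803$)
$M{\left(X \right)} = 29 + X$
$\sqrt{M{\left(o \right)} + U} = \sqrt{\left(29 + 115\right) + 803} = \sqrt{144 + 803} = \sqrt{947}$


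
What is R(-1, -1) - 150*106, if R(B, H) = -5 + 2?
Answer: -15903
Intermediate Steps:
R(B, H) = -3
R(-1, -1) - 150*106 = -3 - 150*106 = -3 - 15900 = -15903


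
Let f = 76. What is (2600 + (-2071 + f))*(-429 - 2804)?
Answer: -1955965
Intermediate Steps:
(2600 + (-2071 + f))*(-429 - 2804) = (2600 + (-2071 + 76))*(-429 - 2804) = (2600 - 1995)*(-3233) = 605*(-3233) = -1955965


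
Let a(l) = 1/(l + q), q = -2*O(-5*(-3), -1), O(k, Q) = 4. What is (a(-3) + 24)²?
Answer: 69169/121 ≈ 571.64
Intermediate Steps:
q = -8 (q = -2*4 = -8)
a(l) = 1/(-8 + l) (a(l) = 1/(l - 8) = 1/(-8 + l))
(a(-3) + 24)² = (1/(-8 - 3) + 24)² = (1/(-11) + 24)² = (-1/11 + 24)² = (263/11)² = 69169/121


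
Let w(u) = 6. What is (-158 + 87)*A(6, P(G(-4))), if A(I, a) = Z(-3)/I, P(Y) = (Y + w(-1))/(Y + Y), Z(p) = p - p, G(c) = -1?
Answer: 0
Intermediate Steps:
Z(p) = 0
P(Y) = (6 + Y)/(2*Y) (P(Y) = (Y + 6)/(Y + Y) = (6 + Y)/((2*Y)) = (6 + Y)*(1/(2*Y)) = (6 + Y)/(2*Y))
A(I, a) = 0 (A(I, a) = 0/I = 0)
(-158 + 87)*A(6, P(G(-4))) = (-158 + 87)*0 = -71*0 = 0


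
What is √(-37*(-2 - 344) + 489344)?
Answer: 3*√55794 ≈ 708.62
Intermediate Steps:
√(-37*(-2 - 344) + 489344) = √(-37*(-346) + 489344) = √(12802 + 489344) = √502146 = 3*√55794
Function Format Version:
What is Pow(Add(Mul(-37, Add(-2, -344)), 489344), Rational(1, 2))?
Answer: Mul(3, Pow(55794, Rational(1, 2))) ≈ 708.62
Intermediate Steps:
Pow(Add(Mul(-37, Add(-2, -344)), 489344), Rational(1, 2)) = Pow(Add(Mul(-37, -346), 489344), Rational(1, 2)) = Pow(Add(12802, 489344), Rational(1, 2)) = Pow(502146, Rational(1, 2)) = Mul(3, Pow(55794, Rational(1, 2)))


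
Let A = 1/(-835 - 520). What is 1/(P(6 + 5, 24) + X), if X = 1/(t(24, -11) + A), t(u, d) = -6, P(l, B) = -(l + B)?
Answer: -8131/285940 ≈ -0.028436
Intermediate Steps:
A = -1/1355 (A = 1/(-1355) = -1/1355 ≈ -0.00073801)
P(l, B) = -B - l (P(l, B) = -(B + l) = -B - l)
X = -1355/8131 (X = 1/(-6 - 1/1355) = 1/(-8131/1355) = -1355/8131 ≈ -0.16665)
1/(P(6 + 5, 24) + X) = 1/((-1*24 - (6 + 5)) - 1355/8131) = 1/((-24 - 1*11) - 1355/8131) = 1/((-24 - 11) - 1355/8131) = 1/(-35 - 1355/8131) = 1/(-285940/8131) = -8131/285940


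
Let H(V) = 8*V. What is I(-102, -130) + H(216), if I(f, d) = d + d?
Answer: 1468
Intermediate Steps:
I(f, d) = 2*d
I(-102, -130) + H(216) = 2*(-130) + 8*216 = -260 + 1728 = 1468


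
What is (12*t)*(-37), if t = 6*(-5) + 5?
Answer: 11100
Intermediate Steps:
t = -25 (t = -30 + 5 = -25)
(12*t)*(-37) = (12*(-25))*(-37) = -300*(-37) = 11100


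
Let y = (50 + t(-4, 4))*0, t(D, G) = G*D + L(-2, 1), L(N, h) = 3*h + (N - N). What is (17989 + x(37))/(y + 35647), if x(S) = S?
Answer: 18026/35647 ≈ 0.50568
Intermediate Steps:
L(N, h) = 3*h (L(N, h) = 3*h + 0 = 3*h)
t(D, G) = 3 + D*G (t(D, G) = G*D + 3*1 = D*G + 3 = 3 + D*G)
y = 0 (y = (50 + (3 - 4*4))*0 = (50 + (3 - 16))*0 = (50 - 13)*0 = 37*0 = 0)
(17989 + x(37))/(y + 35647) = (17989 + 37)/(0 + 35647) = 18026/35647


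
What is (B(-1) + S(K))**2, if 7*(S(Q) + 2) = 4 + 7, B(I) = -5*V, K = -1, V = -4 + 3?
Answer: 1024/49 ≈ 20.898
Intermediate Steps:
V = -1
B(I) = 5 (B(I) = -5*(-1) = 5)
S(Q) = -3/7 (S(Q) = -2 + (4 + 7)/7 = -2 + (1/7)*11 = -2 + 11/7 = -3/7)
(B(-1) + S(K))**2 = (5 - 3/7)**2 = (32/7)**2 = 1024/49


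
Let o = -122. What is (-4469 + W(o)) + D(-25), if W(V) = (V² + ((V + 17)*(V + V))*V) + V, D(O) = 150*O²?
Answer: -3021597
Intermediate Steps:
W(V) = V + V² + 2*V²*(17 + V) (W(V) = (V² + ((17 + V)*(2*V))*V) + V = (V² + (2*V*(17 + V))*V) + V = (V² + 2*V²*(17 + V)) + V = V + V² + 2*V²*(17 + V))
(-4469 + W(o)) + D(-25) = (-4469 - 122*(1 + 2*(-122)² + 35*(-122))) + 150*(-25)² = (-4469 - 122*(1 + 2*14884 - 4270)) + 150*625 = (-4469 - 122*(1 + 29768 - 4270)) + 93750 = (-4469 - 122*25499) + 93750 = (-4469 - 3110878) + 93750 = -3115347 + 93750 = -3021597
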